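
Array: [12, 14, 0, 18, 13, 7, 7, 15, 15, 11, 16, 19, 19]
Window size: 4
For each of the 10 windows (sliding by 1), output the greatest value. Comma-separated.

Sliding a size-4 window across the 13 values:
12 14 0 18 → max 18
14 0 18 13 → max 18
0 18 13 7 → max 18
18 13 7 7 → max 18
13 7 7 15 → max 15
7 7 15 15 → max 15
7 15 15 11 → max 15
15 15 11 16 → max 16
15 11 16 19 → max 19
11 16 19 19 → max 19

18, 18, 18, 18, 15, 15, 15, 16, 19, 19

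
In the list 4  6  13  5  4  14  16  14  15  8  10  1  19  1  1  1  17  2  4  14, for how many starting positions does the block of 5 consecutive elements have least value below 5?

14

(4, 6, 13, 5, 4) → min 4  < 5 ✓
(6, 13, 5, 4, 14) → min 4  < 5 ✓
(13, 5, 4, 14, 16) → min 4  < 5 ✓
(5, 4, 14, 16, 14) → min 4  < 5 ✓
(4, 14, 16, 14, 15) → min 4  < 5 ✓
(14, 16, 14, 15, 8) → min 8
(16, 14, 15, 8, 10) → min 8
(14, 15, 8, 10, 1) → min 1  < 5 ✓
(15, 8, 10, 1, 19) → min 1  < 5 ✓
(8, 10, 1, 19, 1) → min 1  < 5 ✓
(10, 1, 19, 1, 1) → min 1  < 5 ✓
(1, 19, 1, 1, 1) → min 1  < 5 ✓
(19, 1, 1, 1, 17) → min 1  < 5 ✓
(1, 1, 1, 17, 2) → min 1  < 5 ✓
(1, 1, 17, 2, 4) → min 1  < 5 ✓
(1, 17, 2, 4, 14) → min 1  < 5 ✓
14 windows satisfy the condition.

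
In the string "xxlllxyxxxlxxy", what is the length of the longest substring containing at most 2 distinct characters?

add x: window [x] (1 distinct), len 1
add x: window [x, x] (1 distinct), len 2
add l: window [x, x, l] (2 distinct), len 3
add l: window [x, x, l, l] (2 distinct), len 4
add l: window [x, x, l, l, l] (2 distinct), len 5
add x: window [x, x, l, l, l, x] (2 distinct), len 6
add y: window [x, y] (2 distinct), len 2
add x: window [x, y, x] (2 distinct), len 3
add x: window [x, y, x, x] (2 distinct), len 4
add x: window [x, y, x, x, x] (2 distinct), len 5
add l: window [x, x, x, l] (2 distinct), len 4
add x: window [x, x, x, l, x] (2 distinct), len 5
add x: window [x, x, x, l, x, x] (2 distinct), len 6
add y: window [x, x, y] (2 distinct), len 3
Longest length with ≤2 distinct: 6.

6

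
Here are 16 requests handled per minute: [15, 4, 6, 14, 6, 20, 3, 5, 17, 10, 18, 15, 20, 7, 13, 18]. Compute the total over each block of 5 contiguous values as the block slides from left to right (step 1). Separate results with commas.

15 4 6 14 6 → sum 45
4 6 14 6 20 → sum 50
6 14 6 20 3 → sum 49
14 6 20 3 5 → sum 48
6 20 3 5 17 → sum 51
20 3 5 17 10 → sum 55
3 5 17 10 18 → sum 53
5 17 10 18 15 → sum 65
17 10 18 15 20 → sum 80
10 18 15 20 7 → sum 70
18 15 20 7 13 → sum 73
15 20 7 13 18 → sum 73

45, 50, 49, 48, 51, 55, 53, 65, 80, 70, 73, 73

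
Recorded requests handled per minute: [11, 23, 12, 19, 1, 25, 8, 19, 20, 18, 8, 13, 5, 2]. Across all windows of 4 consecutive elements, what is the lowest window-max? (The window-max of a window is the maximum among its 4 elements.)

13

(11, 23, 12, 19) → max 23
(23, 12, 19, 1) → max 23
(12, 19, 1, 25) → max 25
(19, 1, 25, 8) → max 25
(1, 25, 8, 19) → max 25
(25, 8, 19, 20) → max 25
(8, 19, 20, 18) → max 20
(19, 20, 18, 8) → max 20
(20, 18, 8, 13) → max 20
(18, 8, 13, 5) → max 18
(8, 13, 5, 2) → max 13
Lowest of these is 13.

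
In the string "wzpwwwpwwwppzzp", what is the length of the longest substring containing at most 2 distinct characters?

10

add w: window [w] (1 distinct), len 1
add z: window [w, z] (2 distinct), len 2
add p: window [z, p] (2 distinct), len 2
add w: window [p, w] (2 distinct), len 2
add w: window [p, w, w] (2 distinct), len 3
add w: window [p, w, w, w] (2 distinct), len 4
add p: window [p, w, w, w, p] (2 distinct), len 5
add w: window [p, w, w, w, p, w] (2 distinct), len 6
add w: window [p, w, w, w, p, w, w] (2 distinct), len 7
add w: window [p, w, w, w, p, w, w, w] (2 distinct), len 8
add p: window [p, w, w, w, p, w, w, w, p] (2 distinct), len 9
add p: window [p, w, w, w, p, w, w, w, p, p] (2 distinct), len 10
add z: window [p, p, z] (2 distinct), len 3
add z: window [p, p, z, z] (2 distinct), len 4
add p: window [p, p, z, z, p] (2 distinct), len 5
Longest length with ≤2 distinct: 10.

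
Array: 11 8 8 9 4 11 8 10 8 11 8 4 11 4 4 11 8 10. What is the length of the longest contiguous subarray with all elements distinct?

[11] len 1
[11, 8] len 2
[8] len 1
[8, 9] len 2
[8, 9, 4] len 3
[8, 9, 4, 11] len 4
[9, 4, 11, 8] len 4
[9, 4, 11, 8, 10] len 5
[10, 8] len 2
[10, 8, 11] len 3
[11, 8] len 2
[11, 8, 4] len 3
[8, 4, 11] len 3
[11, 4] len 2
[4] len 1
[4, 11] len 2
[4, 11, 8] len 3
[4, 11, 8, 10] len 4
Longest all-distinct length: 5.

5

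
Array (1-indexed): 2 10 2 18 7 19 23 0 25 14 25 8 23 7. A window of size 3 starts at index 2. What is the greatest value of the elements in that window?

18

Elements at indices 2..4: 10, 2, 18
max(10, 2, 18) = 18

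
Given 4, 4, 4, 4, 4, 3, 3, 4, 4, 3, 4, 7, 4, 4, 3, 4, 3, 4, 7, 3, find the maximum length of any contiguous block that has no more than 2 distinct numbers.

11

Extend right; when distinct count exceeds 2, shrink from the left:
[4] 1 distinct, len 1
[4, 4] 1 distinct, len 2
[4, 4, 4] 1 distinct, len 3
[4, 4, 4, 4] 1 distinct, len 4
[4, 4, 4, 4, 4] 1 distinct, len 5
[4, 4, 4, 4, 4, 3] 2 distinct, len 6
[4, 4, 4, 4, 4, 3, 3] 2 distinct, len 7
[4, 4, 4, 4, 4, 3, 3, 4] 2 distinct, len 8
[4, 4, 4, 4, 4, 3, 3, 4, 4] 2 distinct, len 9
[4, 4, 4, 4, 4, 3, 3, 4, 4, 3] 2 distinct, len 10
[4, 4, 4, 4, 4, 3, 3, 4, 4, 3, 4] 2 distinct, len 11
[4, 7] 2 distinct, len 2
[4, 7, 4] 2 distinct, len 3
[4, 7, 4, 4] 2 distinct, len 4
[4, 4, 3] 2 distinct, len 3
[4, 4, 3, 4] 2 distinct, len 4
[4, 4, 3, 4, 3] 2 distinct, len 5
[4, 4, 3, 4, 3, 4] 2 distinct, len 6
[4, 7] 2 distinct, len 2
[7, 3] 2 distinct, len 2
Longest length with ≤2 distinct: 11.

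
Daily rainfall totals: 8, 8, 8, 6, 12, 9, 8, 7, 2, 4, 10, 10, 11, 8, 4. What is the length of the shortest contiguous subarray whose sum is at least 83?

11

Extend right; whenever the sum reaches 83, record the length and shrink from the left:
add 8: running sum 8 < 83
add 8: running sum 16 < 83
add 8: running sum 24 < 83
add 6: running sum 30 < 83
add 12: running sum 42 < 83
add 9: running sum 51 < 83
add 8: running sum 59 < 83
add 7: running sum 66 < 83
add 2: running sum 68 < 83
add 4: running sum 72 < 83
add 10: running sum 82 < 83
end 11: [8, 8, 6, 12, 9, 8, 7, 2, 4, 10, 10] sum 84, len 11
end 12: [8, 6, 12, 9, 8, 7, 2, 4, 10, 10, 11] sum 87, len 11
end 13: [6, 12, 9, 8, 7, 2, 4, 10, 10, 11, 8] sum 87, len 11
end 14: [12, 9, 8, 7, 2, 4, 10, 10, 11, 8, 4] sum 85, len 11
Shortest qualifying length: 11.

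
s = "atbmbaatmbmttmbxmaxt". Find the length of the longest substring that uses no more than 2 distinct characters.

4

add a: window [a] (1 distinct), len 1
add t: window [a, t] (2 distinct), len 2
add b: window [t, b] (2 distinct), len 2
add m: window [b, m] (2 distinct), len 2
add b: window [b, m, b] (2 distinct), len 3
add a: window [b, a] (2 distinct), len 2
add a: window [b, a, a] (2 distinct), len 3
add t: window [a, a, t] (2 distinct), len 3
add m: window [t, m] (2 distinct), len 2
add b: window [m, b] (2 distinct), len 2
add m: window [m, b, m] (2 distinct), len 3
add t: window [m, t] (2 distinct), len 2
add t: window [m, t, t] (2 distinct), len 3
add m: window [m, t, t, m] (2 distinct), len 4
add b: window [m, b] (2 distinct), len 2
add x: window [b, x] (2 distinct), len 2
add m: window [x, m] (2 distinct), len 2
add a: window [m, a] (2 distinct), len 2
add x: window [a, x] (2 distinct), len 2
add t: window [x, t] (2 distinct), len 2
Longest length with ≤2 distinct: 4.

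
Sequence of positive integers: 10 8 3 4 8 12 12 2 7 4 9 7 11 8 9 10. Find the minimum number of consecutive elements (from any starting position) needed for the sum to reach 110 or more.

15

Extend right; whenever the sum reaches 110, record the length and shrink from the left:
add 10: running sum 10 < 110
add 8: running sum 18 < 110
add 3: running sum 21 < 110
add 4: running sum 25 < 110
add 8: running sum 33 < 110
add 12: running sum 45 < 110
add 12: running sum 57 < 110
add 2: running sum 59 < 110
add 7: running sum 66 < 110
add 4: running sum 70 < 110
add 9: running sum 79 < 110
add 7: running sum 86 < 110
add 11: running sum 97 < 110
add 8: running sum 105 < 110
end 14: [10, 8, 3, 4, 8, 12, 12, 2, 7, 4, 9, 7, 11, 8, 9] sum 114, len 15
end 15: [8, 3, 4, 8, 12, 12, 2, 7, 4, 9, 7, 11, 8, 9, 10] sum 114, len 15
Shortest qualifying length: 15.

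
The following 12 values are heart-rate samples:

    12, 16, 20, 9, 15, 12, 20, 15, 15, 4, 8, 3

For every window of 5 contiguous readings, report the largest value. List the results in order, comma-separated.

[12, 16, 20, 9, 15] → max 20
[16, 20, 9, 15, 12] → max 20
[20, 9, 15, 12, 20] → max 20
[9, 15, 12, 20, 15] → max 20
[15, 12, 20, 15, 15] → max 20
[12, 20, 15, 15, 4] → max 20
[20, 15, 15, 4, 8] → max 20
[15, 15, 4, 8, 3] → max 15

20, 20, 20, 20, 20, 20, 20, 15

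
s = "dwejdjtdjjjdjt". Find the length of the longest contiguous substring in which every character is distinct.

add d: [d] len 1
add w: [d, w] len 2
add e: [d, w, e] len 3
add j: [d, w, e, j] len 4
add d (repeat d, move left end past it): [w, e, j, d] len 4
add j (repeat j, move left end past it): [d, j] len 2
add t: [d, j, t] len 3
add d (repeat d, move left end past it): [j, t, d] len 3
add j (repeat j, move left end past it): [t, d, j] len 3
add j (repeat j, move left end past it): [j] len 1
add j (repeat j, move left end past it): [j] len 1
add d: [j, d] len 2
add j (repeat j, move left end past it): [d, j] len 2
add t: [d, j, t] len 3
Longest all-distinct length: 4.

4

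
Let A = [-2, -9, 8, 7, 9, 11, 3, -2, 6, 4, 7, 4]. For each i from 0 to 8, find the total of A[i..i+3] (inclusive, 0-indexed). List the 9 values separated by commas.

(-2, -9, 8, 7) → sum 4
(-9, 8, 7, 9) → sum 15
(8, 7, 9, 11) → sum 35
(7, 9, 11, 3) → sum 30
(9, 11, 3, -2) → sum 21
(11, 3, -2, 6) → sum 18
(3, -2, 6, 4) → sum 11
(-2, 6, 4, 7) → sum 15
(6, 4, 7, 4) → sum 21

4, 15, 35, 30, 21, 18, 11, 15, 21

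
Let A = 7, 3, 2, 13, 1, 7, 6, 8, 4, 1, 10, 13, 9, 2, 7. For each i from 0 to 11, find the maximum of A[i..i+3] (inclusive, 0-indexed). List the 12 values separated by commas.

13, 13, 13, 13, 8, 8, 8, 10, 13, 13, 13, 13

7 3 2 13 → max 13
3 2 13 1 → max 13
2 13 1 7 → max 13
13 1 7 6 → max 13
1 7 6 8 → max 8
7 6 8 4 → max 8
6 8 4 1 → max 8
8 4 1 10 → max 10
4 1 10 13 → max 13
1 10 13 9 → max 13
10 13 9 2 → max 13
13 9 2 7 → max 13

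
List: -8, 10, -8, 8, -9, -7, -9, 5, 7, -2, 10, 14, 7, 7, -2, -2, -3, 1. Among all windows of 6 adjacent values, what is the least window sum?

Window sums for each of the 13 positions:
-8 10 -8 8 -9 -7 → sum -14
10 -8 8 -9 -7 -9 → sum -15
-8 8 -9 -7 -9 5 → sum -20
8 -9 -7 -9 5 7 → sum -5
-9 -7 -9 5 7 -2 → sum -15
-7 -9 5 7 -2 10 → sum 4
-9 5 7 -2 10 14 → sum 25
5 7 -2 10 14 7 → sum 41
7 -2 10 14 7 7 → sum 43
-2 10 14 7 7 -2 → sum 34
10 14 7 7 -2 -2 → sum 34
14 7 7 -2 -2 -3 → sum 21
7 7 -2 -2 -3 1 → sum 8
Least of these is -20.

-20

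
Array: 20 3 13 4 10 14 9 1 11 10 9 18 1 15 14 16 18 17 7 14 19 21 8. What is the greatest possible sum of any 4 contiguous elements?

65

20 3 13 4 → sum 40
3 13 4 10 → sum 30
13 4 10 14 → sum 41
4 10 14 9 → sum 37
10 14 9 1 → sum 34
14 9 1 11 → sum 35
9 1 11 10 → sum 31
1 11 10 9 → sum 31
11 10 9 18 → sum 48
10 9 18 1 → sum 38
9 18 1 15 → sum 43
18 1 15 14 → sum 48
1 15 14 16 → sum 46
15 14 16 18 → sum 63
14 16 18 17 → sum 65
16 18 17 7 → sum 58
18 17 7 14 → sum 56
17 7 14 19 → sum 57
7 14 19 21 → sum 61
14 19 21 8 → sum 62
Greatest of these is 65.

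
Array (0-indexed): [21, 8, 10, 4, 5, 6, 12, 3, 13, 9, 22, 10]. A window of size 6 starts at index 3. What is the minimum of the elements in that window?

Elements at indices 3..8: 4, 5, 6, 12, 3, 13
min(4, 5, 6, 12, 3, 13) = 3

3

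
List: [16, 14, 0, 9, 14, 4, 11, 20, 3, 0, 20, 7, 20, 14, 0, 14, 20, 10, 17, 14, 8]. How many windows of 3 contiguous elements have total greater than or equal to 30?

[16, 14, 0] → sum 30  ≥ 30 ✓
[14, 0, 9] → sum 23
[0, 9, 14] → sum 23
[9, 14, 4] → sum 27
[14, 4, 11] → sum 29
[4, 11, 20] → sum 35  ≥ 30 ✓
[11, 20, 3] → sum 34  ≥ 30 ✓
[20, 3, 0] → sum 23
[3, 0, 20] → sum 23
[0, 20, 7] → sum 27
[20, 7, 20] → sum 47  ≥ 30 ✓
[7, 20, 14] → sum 41  ≥ 30 ✓
[20, 14, 0] → sum 34  ≥ 30 ✓
[14, 0, 14] → sum 28
[0, 14, 20] → sum 34  ≥ 30 ✓
[14, 20, 10] → sum 44  ≥ 30 ✓
[20, 10, 17] → sum 47  ≥ 30 ✓
[10, 17, 14] → sum 41  ≥ 30 ✓
[17, 14, 8] → sum 39  ≥ 30 ✓
11 windows satisfy the condition.

11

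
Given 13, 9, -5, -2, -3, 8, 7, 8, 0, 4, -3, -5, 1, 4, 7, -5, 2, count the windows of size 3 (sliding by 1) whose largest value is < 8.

8

(13, 9, -5) → max 13
(9, -5, -2) → max 9
(-5, -2, -3) → max -2  < 8 ✓
(-2, -3, 8) → max 8
(-3, 8, 7) → max 8
(8, 7, 8) → max 8
(7, 8, 0) → max 8
(8, 0, 4) → max 8
(0, 4, -3) → max 4  < 8 ✓
(4, -3, -5) → max 4  < 8 ✓
(-3, -5, 1) → max 1  < 8 ✓
(-5, 1, 4) → max 4  < 8 ✓
(1, 4, 7) → max 7  < 8 ✓
(4, 7, -5) → max 7  < 8 ✓
(7, -5, 2) → max 7  < 8 ✓
8 windows satisfy the condition.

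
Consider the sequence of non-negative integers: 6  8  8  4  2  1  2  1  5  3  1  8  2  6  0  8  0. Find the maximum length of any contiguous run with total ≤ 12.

5

→ 6: sum 6, len 1
→ 8 (dropped 6): sum 8, len 1
→ 8 (dropped 8): sum 8, len 1
→ 4: sum 12, len 2
→ 2 (dropped 8): sum 6, len 2
→ 1: sum 7, len 3
→ 2: sum 9, len 4
→ 1: sum 10, len 5
→ 5 (dropped 4): sum 11, len 5
→ 3 (dropped 2): sum 12, len 5
→ 1 (dropped 1): sum 12, len 5
→ 8 (dropped 2, 1, 5): sum 12, len 3
→ 2 (dropped 3): sum 11, len 3
→ 6 (dropped 1, 8): sum 8, len 2
→ 0: sum 8, len 3
→ 8 (dropped 2, 6): sum 8, len 2
→ 0: sum 8, len 3
Longest length seen: 5.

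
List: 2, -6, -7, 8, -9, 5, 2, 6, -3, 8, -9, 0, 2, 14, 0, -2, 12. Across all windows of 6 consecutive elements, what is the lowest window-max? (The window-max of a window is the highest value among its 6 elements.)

[2, -6, -7, 8, -9, 5] → max 8
[-6, -7, 8, -9, 5, 2] → max 8
[-7, 8, -9, 5, 2, 6] → max 8
[8, -9, 5, 2, 6, -3] → max 8
[-9, 5, 2, 6, -3, 8] → max 8
[5, 2, 6, -3, 8, -9] → max 8
[2, 6, -3, 8, -9, 0] → max 8
[6, -3, 8, -9, 0, 2] → max 8
[-3, 8, -9, 0, 2, 14] → max 14
[8, -9, 0, 2, 14, 0] → max 14
[-9, 0, 2, 14, 0, -2] → max 14
[0, 2, 14, 0, -2, 12] → max 14
Lowest of these is 8.

8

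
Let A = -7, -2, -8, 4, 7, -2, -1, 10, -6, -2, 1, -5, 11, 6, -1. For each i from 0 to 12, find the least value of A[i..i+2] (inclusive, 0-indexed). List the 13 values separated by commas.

(-7, -2, -8) → min -8
(-2, -8, 4) → min -8
(-8, 4, 7) → min -8
(4, 7, -2) → min -2
(7, -2, -1) → min -2
(-2, -1, 10) → min -2
(-1, 10, -6) → min -6
(10, -6, -2) → min -6
(-6, -2, 1) → min -6
(-2, 1, -5) → min -5
(1, -5, 11) → min -5
(-5, 11, 6) → min -5
(11, 6, -1) → min -1

-8, -8, -8, -2, -2, -2, -6, -6, -6, -5, -5, -5, -1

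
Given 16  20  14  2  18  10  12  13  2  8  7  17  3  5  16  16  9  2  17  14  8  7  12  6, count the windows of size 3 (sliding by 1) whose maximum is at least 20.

2

(16, 20, 14) → max 20  ≥ 20 ✓
(20, 14, 2) → max 20  ≥ 20 ✓
(14, 2, 18) → max 18
(2, 18, 10) → max 18
(18, 10, 12) → max 18
(10, 12, 13) → max 13
(12, 13, 2) → max 13
(13, 2, 8) → max 13
(2, 8, 7) → max 8
(8, 7, 17) → max 17
(7, 17, 3) → max 17
(17, 3, 5) → max 17
(3, 5, 16) → max 16
(5, 16, 16) → max 16
(16, 16, 9) → max 16
(16, 9, 2) → max 16
(9, 2, 17) → max 17
(2, 17, 14) → max 17
(17, 14, 8) → max 17
(14, 8, 7) → max 14
(8, 7, 12) → max 12
(7, 12, 6) → max 12
2 windows satisfy the condition.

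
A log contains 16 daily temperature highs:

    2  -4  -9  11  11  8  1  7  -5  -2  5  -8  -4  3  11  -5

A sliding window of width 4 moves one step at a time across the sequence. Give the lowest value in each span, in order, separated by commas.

[2, -4, -9, 11] → min -9
[-4, -9, 11, 11] → min -9
[-9, 11, 11, 8] → min -9
[11, 11, 8, 1] → min 1
[11, 8, 1, 7] → min 1
[8, 1, 7, -5] → min -5
[1, 7, -5, -2] → min -5
[7, -5, -2, 5] → min -5
[-5, -2, 5, -8] → min -8
[-2, 5, -8, -4] → min -8
[5, -8, -4, 3] → min -8
[-8, -4, 3, 11] → min -8
[-4, 3, 11, -5] → min -5

-9, -9, -9, 1, 1, -5, -5, -5, -8, -8, -8, -8, -5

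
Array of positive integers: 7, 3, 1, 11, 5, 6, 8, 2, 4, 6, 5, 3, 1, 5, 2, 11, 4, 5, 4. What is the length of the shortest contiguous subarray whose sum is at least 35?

Extend right; whenever the sum reaches 35, record the length and shrink from the left:
add 7: running sum 7 < 35
add 3: running sum 10 < 35
add 1: running sum 11 < 35
add 11: running sum 22 < 35
add 5: running sum 27 < 35
add 6: running sum 33 < 35
end 6: [7, 3, 1, 11, 5, 6, 8] sum 41, len 7
end 7: [3, 1, 11, 5, 6, 8, 2] sum 36, len 7
end 8: [11, 5, 6, 8, 2, 4] sum 36, len 6
end 9: [11, 5, 6, 8, 2, 4, 6] sum 42, len 7
end 10: [5, 6, 8, 2, 4, 6, 5] sum 36, len 7
end 11: [5, 6, 8, 2, 4, 6, 5, 3] sum 39, len 8
end 12: [6, 8, 2, 4, 6, 5, 3, 1] sum 35, len 8
end 13: [6, 8, 2, 4, 6, 5, 3, 1, 5] sum 40, len 9
end 14: [8, 2, 4, 6, 5, 3, 1, 5, 2] sum 36, len 9
end 15: [4, 6, 5, 3, 1, 5, 2, 11] sum 37, len 8
end 16: [6, 5, 3, 1, 5, 2, 11, 4] sum 37, len 8
end 17: [5, 3, 1, 5, 2, 11, 4, 5] sum 36, len 8
end 18: [3, 1, 5, 2, 11, 4, 5, 4] sum 35, len 8
Shortest qualifying length: 6.

6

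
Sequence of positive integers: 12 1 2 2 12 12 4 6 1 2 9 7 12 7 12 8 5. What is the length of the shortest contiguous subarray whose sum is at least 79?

11

add 12: running sum 12 < 79
add 1: running sum 13 < 79
add 2: running sum 15 < 79
add 2: running sum 17 < 79
add 12: running sum 29 < 79
add 12: running sum 41 < 79
add 4: running sum 45 < 79
add 6: running sum 51 < 79
add 1: running sum 52 < 79
add 2: running sum 54 < 79
add 9: running sum 63 < 79
add 7: running sum 70 < 79
end 12: [12, 1, 2, 2, 12, 12, 4, 6, 1, 2, 9, 7, 12] sum 82, len 13
end 13: [12, 1, 2, 2, 12, 12, 4, 6, 1, 2, 9, 7, 12, 7] sum 89, len 14
end 14: [12, 12, 4, 6, 1, 2, 9, 7, 12, 7, 12] sum 84, len 11
end 15: [12, 4, 6, 1, 2, 9, 7, 12, 7, 12, 8] sum 80, len 11
end 16: [12, 4, 6, 1, 2, 9, 7, 12, 7, 12, 8, 5] sum 85, len 12
Shortest qualifying length: 11.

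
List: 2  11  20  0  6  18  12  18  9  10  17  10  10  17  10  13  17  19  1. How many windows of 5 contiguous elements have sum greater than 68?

(2, 11, 20, 0, 6) → sum 39
(11, 20, 0, 6, 18) → sum 55
(20, 0, 6, 18, 12) → sum 56
(0, 6, 18, 12, 18) → sum 54
(6, 18, 12, 18, 9) → sum 63
(18, 12, 18, 9, 10) → sum 67
(12, 18, 9, 10, 17) → sum 66
(18, 9, 10, 17, 10) → sum 64
(9, 10, 17, 10, 10) → sum 56
(10, 17, 10, 10, 17) → sum 64
(17, 10, 10, 17, 10) → sum 64
(10, 10, 17, 10, 13) → sum 60
(10, 17, 10, 13, 17) → sum 67
(17, 10, 13, 17, 19) → sum 76  > 68 ✓
(10, 13, 17, 19, 1) → sum 60
1 window satisfy the condition.

1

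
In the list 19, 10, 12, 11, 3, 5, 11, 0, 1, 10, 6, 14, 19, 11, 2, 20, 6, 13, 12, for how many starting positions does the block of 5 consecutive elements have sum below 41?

5

[19, 10, 12, 11, 3] → sum 55
[10, 12, 11, 3, 5] → sum 41
[12, 11, 3, 5, 11] → sum 42
[11, 3, 5, 11, 0] → sum 30  < 41 ✓
[3, 5, 11, 0, 1] → sum 20  < 41 ✓
[5, 11, 0, 1, 10] → sum 27  < 41 ✓
[11, 0, 1, 10, 6] → sum 28  < 41 ✓
[0, 1, 10, 6, 14] → sum 31  < 41 ✓
[1, 10, 6, 14, 19] → sum 50
[10, 6, 14, 19, 11] → sum 60
[6, 14, 19, 11, 2] → sum 52
[14, 19, 11, 2, 20] → sum 66
[19, 11, 2, 20, 6] → sum 58
[11, 2, 20, 6, 13] → sum 52
[2, 20, 6, 13, 12] → sum 53
5 windows satisfy the condition.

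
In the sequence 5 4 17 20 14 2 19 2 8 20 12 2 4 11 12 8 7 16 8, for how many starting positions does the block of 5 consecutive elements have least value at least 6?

2

(5, 4, 17, 20, 14) → min 4
(4, 17, 20, 14, 2) → min 2
(17, 20, 14, 2, 19) → min 2
(20, 14, 2, 19, 2) → min 2
(14, 2, 19, 2, 8) → min 2
(2, 19, 2, 8, 20) → min 2
(19, 2, 8, 20, 12) → min 2
(2, 8, 20, 12, 2) → min 2
(8, 20, 12, 2, 4) → min 2
(20, 12, 2, 4, 11) → min 2
(12, 2, 4, 11, 12) → min 2
(2, 4, 11, 12, 8) → min 2
(4, 11, 12, 8, 7) → min 4
(11, 12, 8, 7, 16) → min 7  ≥ 6 ✓
(12, 8, 7, 16, 8) → min 7  ≥ 6 ✓
2 windows satisfy the condition.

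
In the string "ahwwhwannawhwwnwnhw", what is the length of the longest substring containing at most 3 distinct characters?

9

Extend right; when distinct count exceeds 3, shrink from the left:
[a] 1 distinct, len 1
[a, h] 2 distinct, len 2
[a, h, w] 3 distinct, len 3
[a, h, w, w] 3 distinct, len 4
[a, h, w, w, h] 3 distinct, len 5
[a, h, w, w, h, w] 3 distinct, len 6
[a, h, w, w, h, w, a] 3 distinct, len 7
[w, a, n] 3 distinct, len 3
[w, a, n, n] 3 distinct, len 4
[w, a, n, n, a] 3 distinct, len 5
[w, a, n, n, a, w] 3 distinct, len 6
[a, w, h] 3 distinct, len 3
[a, w, h, w] 3 distinct, len 4
[a, w, h, w, w] 3 distinct, len 5
[w, h, w, w, n] 3 distinct, len 5
[w, h, w, w, n, w] 3 distinct, len 6
[w, h, w, w, n, w, n] 3 distinct, len 7
[w, h, w, w, n, w, n, h] 3 distinct, len 8
[w, h, w, w, n, w, n, h, w] 3 distinct, len 9
Longest length with ≤3 distinct: 9.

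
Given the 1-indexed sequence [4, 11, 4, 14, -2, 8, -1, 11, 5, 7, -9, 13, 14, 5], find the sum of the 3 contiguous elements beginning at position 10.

Elements at indices 10..12: 7, -9, 13
sum(7, -9, 13) = 11

11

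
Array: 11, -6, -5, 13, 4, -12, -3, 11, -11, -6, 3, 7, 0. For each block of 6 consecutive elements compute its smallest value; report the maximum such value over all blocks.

11 -6 -5 13 4 -12 → min -12
-6 -5 13 4 -12 -3 → min -12
-5 13 4 -12 -3 11 → min -12
13 4 -12 -3 11 -11 → min -12
4 -12 -3 11 -11 -6 → min -12
-12 -3 11 -11 -6 3 → min -12
-3 11 -11 -6 3 7 → min -11
11 -11 -6 3 7 0 → min -11
Maximum of these is -11.

-11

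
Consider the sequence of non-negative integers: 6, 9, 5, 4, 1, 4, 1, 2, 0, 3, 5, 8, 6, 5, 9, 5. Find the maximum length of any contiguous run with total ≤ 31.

add 6: [6] sum 6, len 1
add 9: [6, 9] sum 15, len 2
add 5: [6, 9, 5] sum 20, len 3
add 4: [6, 9, 5, 4] sum 24, len 4
add 1: [6, 9, 5, 4, 1] sum 25, len 5
add 4: [6, 9, 5, 4, 1, 4] sum 29, len 6
add 1: [6, 9, 5, 4, 1, 4, 1] sum 30, len 7
add 2: [9, 5, 4, 1, 4, 1, 2] sum 26, len 7
add 0: [9, 5, 4, 1, 4, 1, 2, 0] sum 26, len 8
add 3: [9, 5, 4, 1, 4, 1, 2, 0, 3] sum 29, len 9
add 5: [5, 4, 1, 4, 1, 2, 0, 3, 5] sum 25, len 9
add 8: [4, 1, 4, 1, 2, 0, 3, 5, 8] sum 28, len 9
add 6: [1, 4, 1, 2, 0, 3, 5, 8, 6] sum 30, len 9
add 5: [1, 2, 0, 3, 5, 8, 6, 5] sum 30, len 8
add 9: [8, 6, 5, 9] sum 28, len 4
add 5: [6, 5, 9, 5] sum 25, len 4
Longest length seen: 9.

9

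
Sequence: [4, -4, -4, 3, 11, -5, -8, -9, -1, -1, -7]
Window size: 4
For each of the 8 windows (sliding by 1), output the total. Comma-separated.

[4, -4, -4, 3] → sum -1
[-4, -4, 3, 11] → sum 6
[-4, 3, 11, -5] → sum 5
[3, 11, -5, -8] → sum 1
[11, -5, -8, -9] → sum -11
[-5, -8, -9, -1] → sum -23
[-8, -9, -1, -1] → sum -19
[-9, -1, -1, -7] → sum -18

-1, 6, 5, 1, -11, -23, -19, -18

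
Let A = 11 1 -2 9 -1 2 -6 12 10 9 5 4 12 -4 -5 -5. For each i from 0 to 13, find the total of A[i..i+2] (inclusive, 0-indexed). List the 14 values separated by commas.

[11, 1, -2] → sum 10
[1, -2, 9] → sum 8
[-2, 9, -1] → sum 6
[9, -1, 2] → sum 10
[-1, 2, -6] → sum -5
[2, -6, 12] → sum 8
[-6, 12, 10] → sum 16
[12, 10, 9] → sum 31
[10, 9, 5] → sum 24
[9, 5, 4] → sum 18
[5, 4, 12] → sum 21
[4, 12, -4] → sum 12
[12, -4, -5] → sum 3
[-4, -5, -5] → sum -14

10, 8, 6, 10, -5, 8, 16, 31, 24, 18, 21, 12, 3, -14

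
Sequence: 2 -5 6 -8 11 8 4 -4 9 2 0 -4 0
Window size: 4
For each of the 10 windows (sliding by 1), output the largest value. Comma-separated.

[2, -5, 6, -8] → max 6
[-5, 6, -8, 11] → max 11
[6, -8, 11, 8] → max 11
[-8, 11, 8, 4] → max 11
[11, 8, 4, -4] → max 11
[8, 4, -4, 9] → max 9
[4, -4, 9, 2] → max 9
[-4, 9, 2, 0] → max 9
[9, 2, 0, -4] → max 9
[2, 0, -4, 0] → max 2

6, 11, 11, 11, 11, 9, 9, 9, 9, 2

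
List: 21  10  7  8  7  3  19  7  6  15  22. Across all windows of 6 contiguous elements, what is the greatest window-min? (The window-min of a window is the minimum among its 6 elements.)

3

Each size-6 window and its min:
(21, 10, 7, 8, 7, 3) → min 3
(10, 7, 8, 7, 3, 19) → min 3
(7, 8, 7, 3, 19, 7) → min 3
(8, 7, 3, 19, 7, 6) → min 3
(7, 3, 19, 7, 6, 15) → min 3
(3, 19, 7, 6, 15, 22) → min 3
Greatest of these is 3.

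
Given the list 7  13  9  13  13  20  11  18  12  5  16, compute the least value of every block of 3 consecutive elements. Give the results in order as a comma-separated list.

(7, 13, 9) → min 7
(13, 9, 13) → min 9
(9, 13, 13) → min 9
(13, 13, 20) → min 13
(13, 20, 11) → min 11
(20, 11, 18) → min 11
(11, 18, 12) → min 11
(18, 12, 5) → min 5
(12, 5, 16) → min 5

7, 9, 9, 13, 11, 11, 11, 5, 5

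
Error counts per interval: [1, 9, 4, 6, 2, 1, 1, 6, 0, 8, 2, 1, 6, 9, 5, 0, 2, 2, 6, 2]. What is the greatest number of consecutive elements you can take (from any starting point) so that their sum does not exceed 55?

16

[1] sum 1 len 1
[1, 9] sum 10 len 2
[1, 9, 4] sum 14 len 3
[1, 9, 4, 6] sum 20 len 4
[1, 9, 4, 6, 2] sum 22 len 5
[1, 9, 4, 6, 2, 1] sum 23 len 6
[1, 9, 4, 6, 2, 1, 1] sum 24 len 7
[1, 9, 4, 6, 2, 1, 1, 6] sum 30 len 8
[1, 9, 4, 6, 2, 1, 1, 6, 0] sum 30 len 9
[1, 9, 4, 6, 2, 1, 1, 6, 0, 8] sum 38 len 10
[1, 9, 4, 6, 2, 1, 1, 6, 0, 8, 2] sum 40 len 11
[1, 9, 4, 6, 2, 1, 1, 6, 0, 8, 2, 1] sum 41 len 12
[1, 9, 4, 6, 2, 1, 1, 6, 0, 8, 2, 1, 6] sum 47 len 13
[9, 4, 6, 2, 1, 1, 6, 0, 8, 2, 1, 6, 9] sum 55 len 13
[4, 6, 2, 1, 1, 6, 0, 8, 2, 1, 6, 9, 5] sum 51 len 13
[4, 6, 2, 1, 1, 6, 0, 8, 2, 1, 6, 9, 5, 0] sum 51 len 14
[4, 6, 2, 1, 1, 6, 0, 8, 2, 1, 6, 9, 5, 0, 2] sum 53 len 15
[4, 6, 2, 1, 1, 6, 0, 8, 2, 1, 6, 9, 5, 0, 2, 2] sum 55 len 16
[2, 1, 1, 6, 0, 8, 2, 1, 6, 9, 5, 0, 2, 2, 6] sum 51 len 15
[2, 1, 1, 6, 0, 8, 2, 1, 6, 9, 5, 0, 2, 2, 6, 2] sum 53 len 16
Longest length seen: 16.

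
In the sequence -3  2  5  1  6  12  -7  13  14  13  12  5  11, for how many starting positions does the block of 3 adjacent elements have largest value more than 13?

3

-3 2 5 → max 5
2 5 1 → max 5
5 1 6 → max 6
1 6 12 → max 12
6 12 -7 → max 12
12 -7 13 → max 13
-7 13 14 → max 14  > 13 ✓
13 14 13 → max 14  > 13 ✓
14 13 12 → max 14  > 13 ✓
13 12 5 → max 13
12 5 11 → max 12
3 windows satisfy the condition.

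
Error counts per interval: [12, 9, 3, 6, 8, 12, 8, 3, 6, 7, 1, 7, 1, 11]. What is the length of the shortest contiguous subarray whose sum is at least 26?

add 12: running sum 12 < 26
add 9: running sum 21 < 26
add 3: running sum 24 < 26
end 3: [12, 9, 3, 6] sum 30, len 4
end 4: [9, 3, 6, 8] sum 26, len 4
end 5: [6, 8, 12] sum 26, len 3
end 6: [8, 12, 8] sum 28, len 3
end 7: [8, 12, 8, 3] sum 31, len 4
end 8: [12, 8, 3, 6] sum 29, len 4
end 9: [12, 8, 3, 6, 7] sum 36, len 5
end 10: [12, 8, 3, 6, 7, 1] sum 37, len 6
end 11: [8, 3, 6, 7, 1, 7] sum 32, len 6
end 12: [8, 3, 6, 7, 1, 7, 1] sum 33, len 7
end 13: [7, 1, 7, 1, 11] sum 27, len 5
Shortest qualifying length: 3.

3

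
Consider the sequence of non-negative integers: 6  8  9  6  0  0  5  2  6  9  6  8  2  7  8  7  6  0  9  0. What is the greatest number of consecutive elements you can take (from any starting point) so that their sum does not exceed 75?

Extend to the right; shrink from the left whenever the sum exceeds 75:
add 6: [6] sum 6, len 1
add 8: [6, 8] sum 14, len 2
add 9: [6, 8, 9] sum 23, len 3
add 6: [6, 8, 9, 6] sum 29, len 4
add 0: [6, 8, 9, 6, 0] sum 29, len 5
add 0: [6, 8, 9, 6, 0, 0] sum 29, len 6
add 5: [6, 8, 9, 6, 0, 0, 5] sum 34, len 7
add 2: [6, 8, 9, 6, 0, 0, 5, 2] sum 36, len 8
add 6: [6, 8, 9, 6, 0, 0, 5, 2, 6] sum 42, len 9
add 9: [6, 8, 9, 6, 0, 0, 5, 2, 6, 9] sum 51, len 10
add 6: [6, 8, 9, 6, 0, 0, 5, 2, 6, 9, 6] sum 57, len 11
add 8: [6, 8, 9, 6, 0, 0, 5, 2, 6, 9, 6, 8] sum 65, len 12
add 2: [6, 8, 9, 6, 0, 0, 5, 2, 6, 9, 6, 8, 2] sum 67, len 13
add 7: [6, 8, 9, 6, 0, 0, 5, 2, 6, 9, 6, 8, 2, 7] sum 74, len 14
add 8: [9, 6, 0, 0, 5, 2, 6, 9, 6, 8, 2, 7, 8] sum 68, len 13
add 7: [9, 6, 0, 0, 5, 2, 6, 9, 6, 8, 2, 7, 8, 7] sum 75, len 14
add 6: [6, 0, 0, 5, 2, 6, 9, 6, 8, 2, 7, 8, 7, 6] sum 72, len 14
add 0: [6, 0, 0, 5, 2, 6, 9, 6, 8, 2, 7, 8, 7, 6, 0] sum 72, len 15
add 9: [0, 0, 5, 2, 6, 9, 6, 8, 2, 7, 8, 7, 6, 0, 9] sum 75, len 15
add 0: [0, 0, 5, 2, 6, 9, 6, 8, 2, 7, 8, 7, 6, 0, 9, 0] sum 75, len 16
Longest length seen: 16.

16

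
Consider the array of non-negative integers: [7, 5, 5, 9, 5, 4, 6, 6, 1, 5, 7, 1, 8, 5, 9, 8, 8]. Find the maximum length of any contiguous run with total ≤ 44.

9

add 7: [7] sum 7, len 1
add 5: [7, 5] sum 12, len 2
add 5: [7, 5, 5] sum 17, len 3
add 9: [7, 5, 5, 9] sum 26, len 4
add 5: [7, 5, 5, 9, 5] sum 31, len 5
add 4: [7, 5, 5, 9, 5, 4] sum 35, len 6
add 6: [7, 5, 5, 9, 5, 4, 6] sum 41, len 7
add 6: [5, 5, 9, 5, 4, 6, 6] sum 40, len 7
add 1: [5, 5, 9, 5, 4, 6, 6, 1] sum 41, len 8
add 5: [5, 9, 5, 4, 6, 6, 1, 5] sum 41, len 8
add 7: [9, 5, 4, 6, 6, 1, 5, 7] sum 43, len 8
add 1: [9, 5, 4, 6, 6, 1, 5, 7, 1] sum 44, len 9
add 8: [5, 4, 6, 6, 1, 5, 7, 1, 8] sum 43, len 9
add 5: [4, 6, 6, 1, 5, 7, 1, 8, 5] sum 43, len 9
add 9: [6, 1, 5, 7, 1, 8, 5, 9] sum 42, len 8
add 8: [1, 5, 7, 1, 8, 5, 9, 8] sum 44, len 8
add 8: [1, 8, 5, 9, 8, 8] sum 39, len 6
Longest length seen: 9.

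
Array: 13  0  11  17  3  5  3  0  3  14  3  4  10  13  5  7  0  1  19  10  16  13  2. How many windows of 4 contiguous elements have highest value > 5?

18

(13, 0, 11, 17) → max 17  > 5 ✓
(0, 11, 17, 3) → max 17  > 5 ✓
(11, 17, 3, 5) → max 17  > 5 ✓
(17, 3, 5, 3) → max 17  > 5 ✓
(3, 5, 3, 0) → max 5
(5, 3, 0, 3) → max 5
(3, 0, 3, 14) → max 14  > 5 ✓
(0, 3, 14, 3) → max 14  > 5 ✓
(3, 14, 3, 4) → max 14  > 5 ✓
(14, 3, 4, 10) → max 14  > 5 ✓
(3, 4, 10, 13) → max 13  > 5 ✓
(4, 10, 13, 5) → max 13  > 5 ✓
(10, 13, 5, 7) → max 13  > 5 ✓
(13, 5, 7, 0) → max 13  > 5 ✓
(5, 7, 0, 1) → max 7  > 5 ✓
(7, 0, 1, 19) → max 19  > 5 ✓
(0, 1, 19, 10) → max 19  > 5 ✓
(1, 19, 10, 16) → max 19  > 5 ✓
(19, 10, 16, 13) → max 19  > 5 ✓
(10, 16, 13, 2) → max 16  > 5 ✓
18 windows satisfy the condition.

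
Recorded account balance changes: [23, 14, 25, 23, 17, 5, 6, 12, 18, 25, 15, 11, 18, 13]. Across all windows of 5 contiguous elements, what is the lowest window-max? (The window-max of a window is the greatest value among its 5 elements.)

(23, 14, 25, 23, 17) → max 25
(14, 25, 23, 17, 5) → max 25
(25, 23, 17, 5, 6) → max 25
(23, 17, 5, 6, 12) → max 23
(17, 5, 6, 12, 18) → max 18
(5, 6, 12, 18, 25) → max 25
(6, 12, 18, 25, 15) → max 25
(12, 18, 25, 15, 11) → max 25
(18, 25, 15, 11, 18) → max 25
(25, 15, 11, 18, 13) → max 25
Lowest of these is 18.

18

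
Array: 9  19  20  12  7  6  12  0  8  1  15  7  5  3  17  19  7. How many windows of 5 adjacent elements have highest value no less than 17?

(9, 19, 20, 12, 7) → max 20  ≥ 17 ✓
(19, 20, 12, 7, 6) → max 20  ≥ 17 ✓
(20, 12, 7, 6, 12) → max 20  ≥ 17 ✓
(12, 7, 6, 12, 0) → max 12
(7, 6, 12, 0, 8) → max 12
(6, 12, 0, 8, 1) → max 12
(12, 0, 8, 1, 15) → max 15
(0, 8, 1, 15, 7) → max 15
(8, 1, 15, 7, 5) → max 15
(1, 15, 7, 5, 3) → max 15
(15, 7, 5, 3, 17) → max 17  ≥ 17 ✓
(7, 5, 3, 17, 19) → max 19  ≥ 17 ✓
(5, 3, 17, 19, 7) → max 19  ≥ 17 ✓
6 windows satisfy the condition.

6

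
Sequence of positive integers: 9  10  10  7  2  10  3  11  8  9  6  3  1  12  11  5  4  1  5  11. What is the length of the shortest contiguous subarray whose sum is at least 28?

3

add 9: running sum 9 < 28
add 10: running sum 19 < 28
end 2: [9, 10, 10] sum 29, len 3
end 3: [9, 10, 10, 7] sum 36, len 4
end 4: [10, 10, 7, 2] sum 29, len 4
end 5: [10, 7, 2, 10] sum 29, len 4
end 6: [10, 7, 2, 10, 3] sum 32, len 5
end 7: [7, 2, 10, 3, 11] sum 33, len 5
end 8: [10, 3, 11, 8] sum 32, len 4
end 9: [11, 8, 9] sum 28, len 3
end 10: [11, 8, 9, 6] sum 34, len 4
end 11: [11, 8, 9, 6, 3] sum 37, len 5
end 12: [11, 8, 9, 6, 3, 1] sum 38, len 6
end 13: [9, 6, 3, 1, 12] sum 31, len 5
end 14: [6, 3, 1, 12, 11] sum 33, len 5
end 15: [12, 11, 5] sum 28, len 3
end 16: [12, 11, 5, 4] sum 32, len 4
end 17: [12, 11, 5, 4, 1] sum 33, len 5
end 18: [12, 11, 5, 4, 1, 5] sum 38, len 6
end 19: [11, 5, 4, 1, 5, 11] sum 37, len 6
Shortest qualifying length: 3.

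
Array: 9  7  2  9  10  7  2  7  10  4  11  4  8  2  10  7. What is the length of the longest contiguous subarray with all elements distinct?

add 9: [9] len 1
add 7: [9, 7] len 2
add 2: [9, 7, 2] len 3
add 9 (repeat 9, move left end past it): [7, 2, 9] len 3
add 10: [7, 2, 9, 10] len 4
add 7 (repeat 7, move left end past it): [2, 9, 10, 7] len 4
add 2 (repeat 2, move left end past it): [9, 10, 7, 2] len 4
add 7 (repeat 7, move left end past it): [2, 7] len 2
add 10: [2, 7, 10] len 3
add 4: [2, 7, 10, 4] len 4
add 11: [2, 7, 10, 4, 11] len 5
add 4 (repeat 4, move left end past it): [11, 4] len 2
add 8: [11, 4, 8] len 3
add 2: [11, 4, 8, 2] len 4
add 10: [11, 4, 8, 2, 10] len 5
add 7: [11, 4, 8, 2, 10, 7] len 6
Longest all-distinct length: 6.

6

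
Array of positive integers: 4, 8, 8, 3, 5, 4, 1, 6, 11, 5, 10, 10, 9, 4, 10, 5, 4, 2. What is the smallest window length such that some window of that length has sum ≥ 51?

6

Extend right; whenever the sum reaches 51, record the length and shrink from the left:
add 4: running sum 4 < 51
add 8: running sum 12 < 51
add 8: running sum 20 < 51
add 3: running sum 23 < 51
add 5: running sum 28 < 51
add 4: running sum 32 < 51
add 1: running sum 33 < 51
add 6: running sum 39 < 51
add 11: running sum 50 < 51
end 9: [8, 8, 3, 5, 4, 1, 6, 11, 5] sum 51, len 9
end 10: [8, 3, 5, 4, 1, 6, 11, 5, 10] sum 53, len 9
end 11: [5, 4, 1, 6, 11, 5, 10, 10] sum 52, len 8
end 12: [6, 11, 5, 10, 10, 9] sum 51, len 6
end 13: [6, 11, 5, 10, 10, 9, 4] sum 55, len 7
end 14: [11, 5, 10, 10, 9, 4, 10] sum 59, len 7
end 15: [5, 10, 10, 9, 4, 10, 5] sum 53, len 7
end 16: [10, 10, 9, 4, 10, 5, 4] sum 52, len 7
end 17: [10, 10, 9, 4, 10, 5, 4, 2] sum 54, len 8
Shortest qualifying length: 6.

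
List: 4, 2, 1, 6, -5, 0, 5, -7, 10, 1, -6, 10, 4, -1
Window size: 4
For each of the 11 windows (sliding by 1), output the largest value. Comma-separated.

6, 6, 6, 6, 5, 10, 10, 10, 10, 10, 10

4 2 1 6 → max 6
2 1 6 -5 → max 6
1 6 -5 0 → max 6
6 -5 0 5 → max 6
-5 0 5 -7 → max 5
0 5 -7 10 → max 10
5 -7 10 1 → max 10
-7 10 1 -6 → max 10
10 1 -6 10 → max 10
1 -6 10 4 → max 10
-6 10 4 -1 → max 10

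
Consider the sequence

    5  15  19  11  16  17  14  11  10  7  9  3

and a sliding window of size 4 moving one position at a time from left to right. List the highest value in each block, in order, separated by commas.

19, 19, 19, 17, 17, 17, 14, 11, 10

5 15 19 11 → max 19
15 19 11 16 → max 19
19 11 16 17 → max 19
11 16 17 14 → max 17
16 17 14 11 → max 17
17 14 11 10 → max 17
14 11 10 7 → max 14
11 10 7 9 → max 11
10 7 9 3 → max 10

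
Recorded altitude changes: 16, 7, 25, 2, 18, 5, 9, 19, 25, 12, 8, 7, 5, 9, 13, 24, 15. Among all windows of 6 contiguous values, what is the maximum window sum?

[16, 7, 25, 2, 18, 5] → sum 73
[7, 25, 2, 18, 5, 9] → sum 66
[25, 2, 18, 5, 9, 19] → sum 78
[2, 18, 5, 9, 19, 25] → sum 78
[18, 5, 9, 19, 25, 12] → sum 88
[5, 9, 19, 25, 12, 8] → sum 78
[9, 19, 25, 12, 8, 7] → sum 80
[19, 25, 12, 8, 7, 5] → sum 76
[25, 12, 8, 7, 5, 9] → sum 66
[12, 8, 7, 5, 9, 13] → sum 54
[8, 7, 5, 9, 13, 24] → sum 66
[7, 5, 9, 13, 24, 15] → sum 73
Maximum of these is 88.

88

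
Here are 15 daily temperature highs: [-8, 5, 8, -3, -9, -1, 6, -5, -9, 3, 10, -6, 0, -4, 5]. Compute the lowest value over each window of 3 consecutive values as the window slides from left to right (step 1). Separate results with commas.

-8, -3, -9, -9, -9, -5, -9, -9, -9, -6, -6, -6, -4

(-8, 5, 8) → min -8
(5, 8, -3) → min -3
(8, -3, -9) → min -9
(-3, -9, -1) → min -9
(-9, -1, 6) → min -9
(-1, 6, -5) → min -5
(6, -5, -9) → min -9
(-5, -9, 3) → min -9
(-9, 3, 10) → min -9
(3, 10, -6) → min -6
(10, -6, 0) → min -6
(-6, 0, -4) → min -6
(0, -4, 5) → min -4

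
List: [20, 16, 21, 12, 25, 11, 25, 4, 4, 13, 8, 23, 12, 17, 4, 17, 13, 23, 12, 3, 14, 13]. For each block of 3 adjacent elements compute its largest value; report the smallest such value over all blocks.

20 16 21 → max 21
16 21 12 → max 21
21 12 25 → max 25
12 25 11 → max 25
25 11 25 → max 25
11 25 4 → max 25
25 4 4 → max 25
4 4 13 → max 13
4 13 8 → max 13
13 8 23 → max 23
8 23 12 → max 23
23 12 17 → max 23
12 17 4 → max 17
17 4 17 → max 17
4 17 13 → max 17
17 13 23 → max 23
13 23 12 → max 23
23 12 3 → max 23
12 3 14 → max 14
3 14 13 → max 14
Smallest of these is 13.

13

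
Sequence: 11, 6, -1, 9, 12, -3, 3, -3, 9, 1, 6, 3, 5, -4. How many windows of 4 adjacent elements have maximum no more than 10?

6

[11, 6, -1, 9] → max 11
[6, -1, 9, 12] → max 12
[-1, 9, 12, -3] → max 12
[9, 12, -3, 3] → max 12
[12, -3, 3, -3] → max 12
[-3, 3, -3, 9] → max 9  ≤ 10 ✓
[3, -3, 9, 1] → max 9  ≤ 10 ✓
[-3, 9, 1, 6] → max 9  ≤ 10 ✓
[9, 1, 6, 3] → max 9  ≤ 10 ✓
[1, 6, 3, 5] → max 6  ≤ 10 ✓
[6, 3, 5, -4] → max 6  ≤ 10 ✓
6 windows satisfy the condition.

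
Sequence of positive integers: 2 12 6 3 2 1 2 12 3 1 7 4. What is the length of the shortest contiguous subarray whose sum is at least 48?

Extend right; whenever the sum reaches 48, record the length and shrink from the left:
add 2: running sum 2 < 48
add 12: running sum 14 < 48
add 6: running sum 20 < 48
add 3: running sum 23 < 48
add 2: running sum 25 < 48
add 1: running sum 26 < 48
add 2: running sum 28 < 48
add 12: running sum 40 < 48
add 3: running sum 43 < 48
add 1: running sum 44 < 48
add 7: shortest ending here [12, 6, 3, 2, 1, 2, 12, 3, 1, 7] sum 49, len 10
add 4: shortest ending here [12, 6, 3, 2, 1, 2, 12, 3, 1, 7, 4] sum 53, len 11
Shortest qualifying length: 10.

10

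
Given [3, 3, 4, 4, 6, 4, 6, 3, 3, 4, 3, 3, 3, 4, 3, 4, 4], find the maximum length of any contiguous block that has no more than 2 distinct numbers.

add 3: window [3] (1 distinct), len 1
add 3: window [3, 3] (1 distinct), len 2
add 4: window [3, 3, 4] (2 distinct), len 3
add 4: window [3, 3, 4, 4] (2 distinct), len 4
add 6: window [4, 4, 6] (2 distinct), len 3
add 4: window [4, 4, 6, 4] (2 distinct), len 4
add 6: window [4, 4, 6, 4, 6] (2 distinct), len 5
add 3: window [6, 3] (2 distinct), len 2
add 3: window [6, 3, 3] (2 distinct), len 3
add 4: window [3, 3, 4] (2 distinct), len 3
add 3: window [3, 3, 4, 3] (2 distinct), len 4
add 3: window [3, 3, 4, 3, 3] (2 distinct), len 5
add 3: window [3, 3, 4, 3, 3, 3] (2 distinct), len 6
add 4: window [3, 3, 4, 3, 3, 3, 4] (2 distinct), len 7
add 3: window [3, 3, 4, 3, 3, 3, 4, 3] (2 distinct), len 8
add 4: window [3, 3, 4, 3, 3, 3, 4, 3, 4] (2 distinct), len 9
add 4: window [3, 3, 4, 3, 3, 3, 4, 3, 4, 4] (2 distinct), len 10
Longest length with ≤2 distinct: 10.

10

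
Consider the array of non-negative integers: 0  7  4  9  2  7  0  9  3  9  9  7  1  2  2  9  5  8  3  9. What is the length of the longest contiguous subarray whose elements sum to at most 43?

[0] sum 0 len 1
[0, 7] sum 7 len 2
[0, 7, 4] sum 11 len 3
[0, 7, 4, 9] sum 20 len 4
[0, 7, 4, 9, 2] sum 22 len 5
[0, 7, 4, 9, 2, 7] sum 29 len 6
[0, 7, 4, 9, 2, 7, 0] sum 29 len 7
[0, 7, 4, 9, 2, 7, 0, 9] sum 38 len 8
[0, 7, 4, 9, 2, 7, 0, 9, 3] sum 41 len 9
[4, 9, 2, 7, 0, 9, 3, 9] sum 43 len 8
[2, 7, 0, 9, 3, 9, 9] sum 39 len 7
[0, 9, 3, 9, 9, 7] sum 37 len 6
[0, 9, 3, 9, 9, 7, 1] sum 38 len 7
[0, 9, 3, 9, 9, 7, 1, 2] sum 40 len 8
[0, 9, 3, 9, 9, 7, 1, 2, 2] sum 42 len 9
[3, 9, 9, 7, 1, 2, 2, 9] sum 42 len 8
[9, 7, 1, 2, 2, 9, 5] sum 35 len 7
[9, 7, 1, 2, 2, 9, 5, 8] sum 43 len 8
[7, 1, 2, 2, 9, 5, 8, 3] sum 37 len 8
[1, 2, 2, 9, 5, 8, 3, 9] sum 39 len 8
Longest length seen: 9.

9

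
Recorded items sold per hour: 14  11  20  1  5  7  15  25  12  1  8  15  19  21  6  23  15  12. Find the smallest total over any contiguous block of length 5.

44

[14, 11, 20, 1, 5] → sum 51
[11, 20, 1, 5, 7] → sum 44
[20, 1, 5, 7, 15] → sum 48
[1, 5, 7, 15, 25] → sum 53
[5, 7, 15, 25, 12] → sum 64
[7, 15, 25, 12, 1] → sum 60
[15, 25, 12, 1, 8] → sum 61
[25, 12, 1, 8, 15] → sum 61
[12, 1, 8, 15, 19] → sum 55
[1, 8, 15, 19, 21] → sum 64
[8, 15, 19, 21, 6] → sum 69
[15, 19, 21, 6, 23] → sum 84
[19, 21, 6, 23, 15] → sum 84
[21, 6, 23, 15, 12] → sum 77
Smallest of these is 44.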